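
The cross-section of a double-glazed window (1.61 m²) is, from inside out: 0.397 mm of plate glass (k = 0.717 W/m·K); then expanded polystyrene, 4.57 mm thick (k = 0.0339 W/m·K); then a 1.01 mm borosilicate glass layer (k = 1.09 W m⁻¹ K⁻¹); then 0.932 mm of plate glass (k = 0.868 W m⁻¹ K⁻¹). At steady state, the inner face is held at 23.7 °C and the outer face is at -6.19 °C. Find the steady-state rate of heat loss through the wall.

Q = 350 W

Resistance network (inner→outer):
  R_plate glass = L/(kA) = 3.97×10^-4/(0.717·1.61) = 3.439×10^-4 K/W
  R_expanded polystyrene = L/(kA) = 0.00457/(0.0339·1.61) = 0.08373 K/W
  R_borosilicate glass = L/(kA) = 0.00101/(1.09·1.61) = 5.755×10^-4 K/W
  R_plate glass = L/(kA) = 9.32×10^-4/(0.868·1.61) = 6.669×10^-4 K/W
ΣR = 3.439×10^-4 + 0.08373 + 5.755×10^-4 + 6.669×10^-4 = 0.08532 K/W
Q = ΔT/ΣR = (23.7 °C − -6.19 °C)/0.08532 = 350 W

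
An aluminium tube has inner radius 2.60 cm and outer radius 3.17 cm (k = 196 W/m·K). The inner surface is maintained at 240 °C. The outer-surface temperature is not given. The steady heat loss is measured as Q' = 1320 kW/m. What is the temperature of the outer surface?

Series resistances:
  R'_aluminium = ln(0.0317/0.0260)/(2πk) = 0.1982/(2π·196) = 1.610×10^-4 m·K/W
ΣR = 1.610×10^-4 m·K/W
ΔT = Q'·ΣR = 1.32×10^6 × 1.610×10^-4 = 212.5 K
Heat flows outward, so T_out = T_in − ΔT = 240 − 212.5 = 27.5 °C

T_out = 27.5 °C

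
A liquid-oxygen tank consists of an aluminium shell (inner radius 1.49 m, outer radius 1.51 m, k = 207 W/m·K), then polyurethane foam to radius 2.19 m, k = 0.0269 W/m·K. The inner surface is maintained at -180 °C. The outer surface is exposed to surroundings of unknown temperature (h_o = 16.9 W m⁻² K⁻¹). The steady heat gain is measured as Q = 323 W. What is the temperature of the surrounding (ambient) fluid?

T_out = 16.8 °C

Series resistances:
  R_aluminium = (1/1.49 − 1/1.51)/(4πk) = 0.008889/(4π·207) = 3.417×10^-6 K/W
  R_polyurethane foam = (1/1.51 − 1/2.19)/(4πk) = 0.2056/(4π·0.0269) = 0.6083 K/W
  R_conv,out = 1/(4πr²h) = 1/(4π·2.19²·16.9) = 9.818×10^-4 K/W
ΣR = 0.6093 K/W
ΔT = Q·ΣR = 323 × 0.6093 = 196.8 K
Heat flows inward, so T_out = T_in + ΔT = -180 + 196.8 = 16.8 °C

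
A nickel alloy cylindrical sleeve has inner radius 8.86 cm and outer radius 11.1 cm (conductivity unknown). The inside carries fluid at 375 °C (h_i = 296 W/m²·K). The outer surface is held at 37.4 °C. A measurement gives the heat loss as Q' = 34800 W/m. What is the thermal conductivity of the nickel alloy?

ΣR = ΔT/Q' = |375 − 37.4|/34800 = 0.009701 m·K/W
Known resistances:
  R'_conv,in = 1/(2πr h) = 1/(2π·0.0886·296) = 0.006069 m·K/W
R_nickel alloy = ΣR − ΣR_known = 0.009701 − 0.006069 = 0.003632 m·K/W
ln(r₂/r₁)/(2πk) = 0.003632 ⇒ k = 0.2254/(2π·0.003632) = 9.88 W/m·K

k = 9.88 W/m·K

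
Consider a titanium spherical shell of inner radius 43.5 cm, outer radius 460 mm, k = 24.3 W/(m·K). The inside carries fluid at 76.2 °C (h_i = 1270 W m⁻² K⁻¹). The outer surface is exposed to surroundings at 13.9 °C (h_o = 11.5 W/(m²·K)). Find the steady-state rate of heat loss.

Treat each layer as a resistance in series:
  R_conv,in = 1/(4πr²h) = 1/(4π·0.435²·1270) = 3.311×10^-4 K/W
  R_titanium = (1/0.435 − 1/0.460)/(4πk) = 0.1249/(4π·24.3) = 4.091×10^-4 K/W
  R_conv,out = 1/(4πr²h) = 1/(4π·0.460²·11.5) = 0.03270 K/W
ΣR = 3.311×10^-4 + 4.091×10^-4 + 0.03270 = 0.03344 K/W
Q = ΔT/ΣR = (76.2 °C − 13.9 °C)/0.03344 = 1860 W

Q = 1860 W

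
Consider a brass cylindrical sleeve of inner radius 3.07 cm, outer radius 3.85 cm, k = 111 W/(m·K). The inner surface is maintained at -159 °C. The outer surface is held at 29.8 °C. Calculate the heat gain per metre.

Q' = 2πk·ΔT/ln(r₂/r₁) = 2π × 111 × 188.8 / ln(0.0385/0.0307) = 5.82×10^5 W/m

Q' = 5.82×10^5 W/m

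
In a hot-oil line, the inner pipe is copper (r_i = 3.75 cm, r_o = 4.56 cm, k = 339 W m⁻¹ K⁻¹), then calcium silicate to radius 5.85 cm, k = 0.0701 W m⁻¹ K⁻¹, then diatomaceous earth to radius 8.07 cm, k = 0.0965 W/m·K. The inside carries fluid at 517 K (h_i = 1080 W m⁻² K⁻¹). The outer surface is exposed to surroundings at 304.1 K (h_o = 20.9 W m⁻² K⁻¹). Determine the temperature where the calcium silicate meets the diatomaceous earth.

Resistance network (inner→outer):
  R'_conv,in = 1/(2πr h) = 1/(2π·0.0375·1080) = 0.003930 m·K/W
  R'_copper = ln(0.0456/0.0375)/(2πk) = 0.1956/(2π·339) = 9.182×10^-5 m·K/W
  R'_calcium silicate = ln(0.0585/0.0456)/(2πk) = 0.2491/(2π·0.0701) = 0.5656 m·K/W
  R'_diatomaceous earth = ln(0.0807/0.0585)/(2πk) = 0.3217/(2π·0.0965) = 0.5306 m·K/W
  R'_conv,out = 1/(2πr h) = 1/(2π·0.0807·20.9) = 0.09436 m·K/W
ΣR = 0.003930 + 9.182×10^-5 + 0.5656 + 0.5306 + 0.09436 = 1.195 m·K/W
Q' = ΔT/ΣR = (517 K − 304.1 K)/1.195 = 178.2 W/m
From the inner boundary to the calcium silicate/diatomaceous earth interface, ΣR_partial = 0.5696 m·K/W.
T_interface = T_in − Q'·ΣR_partial = 517 K − (178.2)(0.5696) = 415 K

T = 415 K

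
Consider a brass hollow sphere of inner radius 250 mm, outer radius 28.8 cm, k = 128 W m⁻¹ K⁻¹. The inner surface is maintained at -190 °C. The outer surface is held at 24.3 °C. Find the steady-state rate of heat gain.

Q = 653 kW

Q = 4πk·ΔT/(1/r₁ − 1/r₂) = 4π × 128 × 214.3 / (1/0.250 − 1/0.288) = 6.53×10^5 W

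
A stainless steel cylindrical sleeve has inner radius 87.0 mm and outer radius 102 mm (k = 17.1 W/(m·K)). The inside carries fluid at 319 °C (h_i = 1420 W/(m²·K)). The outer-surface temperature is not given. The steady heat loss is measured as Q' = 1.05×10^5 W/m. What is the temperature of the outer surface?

T_out = 28.3 °C

Series resistances:
  R'_conv,in = 1/(2πr h) = 1/(2π·0.0870·1420) = 0.001288 m·K/W
  R'_stainless steel = ln(0.102/0.0870)/(2πk) = 0.1591/(2π·17.1) = 0.001480 m·K/W
ΣR = 0.002769 m·K/W
ΔT = Q'·ΣR = 1.05×10^5 × 0.002769 = 290.7 K
Heat flows outward, so T_out = T_in − ΔT = 319 − 290.7 = 28.3 °C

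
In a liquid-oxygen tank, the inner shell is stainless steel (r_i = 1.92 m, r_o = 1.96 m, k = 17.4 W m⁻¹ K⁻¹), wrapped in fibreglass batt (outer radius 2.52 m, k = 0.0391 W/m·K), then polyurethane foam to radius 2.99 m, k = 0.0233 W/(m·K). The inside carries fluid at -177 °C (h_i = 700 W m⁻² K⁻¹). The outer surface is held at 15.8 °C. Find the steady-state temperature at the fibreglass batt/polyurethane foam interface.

Treat each layer as a resistance in series:
  R_conv,in = 1/(4πr²h) = 1/(4π·1.92²·700) = 3.084×10^-5 K/W
  R_stainless steel = (1/1.92 − 1/1.96)/(4πk) = 0.01063/(4π·17.4) = 4.861×10^-5 K/W
  R_fibreglass batt = (1/1.96 − 1/2.52)/(4πk) = 0.1134/(4π·0.0391) = 0.2308 K/W
  R_polyurethane foam = (1/2.52 − 1/2.99)/(4πk) = 0.06238/(4π·0.0233) = 0.2130 K/W
ΣR = 3.084×10^-5 + 4.861×10^-5 + 0.2308 + 0.2130 = 0.4439 K/W
Q = ΔT/ΣR = (-177 °C − 15.8 °C)/0.4439 = -434.3 W
From the inner boundary to the fibreglass batt/polyurethane foam interface, ΣR_partial = 0.2309 K/W.
T_interface = T_in − Q·ΣR_partial = -177 °C − (-434.3)(0.2309) = -76.7 °C

T = -76.7 °C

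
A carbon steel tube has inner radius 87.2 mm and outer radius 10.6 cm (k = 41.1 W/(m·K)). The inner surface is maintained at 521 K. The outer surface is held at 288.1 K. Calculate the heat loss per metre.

Q' = 308 kW/m

Q' = 2πk·ΔT/ln(r₂/r₁) = 2π × 41.1 × 232.9 / ln(0.106/0.0872) = 3.08×10^5 W/m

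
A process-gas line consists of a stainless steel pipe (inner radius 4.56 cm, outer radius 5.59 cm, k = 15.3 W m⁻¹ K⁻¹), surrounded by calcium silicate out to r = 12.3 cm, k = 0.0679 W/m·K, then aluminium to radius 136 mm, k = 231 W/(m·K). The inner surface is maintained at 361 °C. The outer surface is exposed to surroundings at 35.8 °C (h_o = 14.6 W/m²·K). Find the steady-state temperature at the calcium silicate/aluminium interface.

T = 49.3 °C

Treat each layer as a resistance in series:
  R'_stainless steel = ln(0.0559/0.0456)/(2πk) = 0.2037/(2π·15.3) = 0.002118 m·K/W
  R'_calcium silicate = ln(0.123/0.0559)/(2πk) = 0.7886/(2π·0.0679) = 1.848 m·K/W
  R'_aluminium = ln(0.136/0.123)/(2πk) = 0.1005/(2π·231) = 6.922×10^-5 m·K/W
  R'_conv,out = 1/(2πr h) = 1/(2π·0.136·14.6) = 0.08015 m·K/W
ΣR = 0.002118 + 1.848 + 6.922×10^-5 + 0.08015 = 1.930 m·K/W
Q' = ΔT/ΣR = (361 °C − 35.8 °C)/1.930 = 168.5 W/m
From the inner boundary to the calcium silicate/aluminium interface, ΣR_partial = 1.850 m·K/W.
T_interface = T_in − Q'·ΣR_partial = 361 °C − (168.5)(1.850) = 49.3 °C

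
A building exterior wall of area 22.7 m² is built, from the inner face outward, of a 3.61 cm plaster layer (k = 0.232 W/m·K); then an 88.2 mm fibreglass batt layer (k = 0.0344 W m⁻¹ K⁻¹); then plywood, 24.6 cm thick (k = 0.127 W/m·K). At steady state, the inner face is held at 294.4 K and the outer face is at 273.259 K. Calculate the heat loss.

Resistance network (inner→outer):
  R_plaster = L/(kA) = 0.0361/(0.232·22.7) = 0.006855 K/W
  R_fibreglass batt = L/(kA) = 0.0882/(0.0344·22.7) = 0.1129 K/W
  R_plywood = L/(kA) = 0.246/(0.127·22.7) = 0.08533 K/W
ΣR = 0.006855 + 0.1129 + 0.08533 = 0.2051 K/W
Q = ΔT/ΣR = (294.4 K − 273.259 K)/0.2051 = 103 W

Q = 103 W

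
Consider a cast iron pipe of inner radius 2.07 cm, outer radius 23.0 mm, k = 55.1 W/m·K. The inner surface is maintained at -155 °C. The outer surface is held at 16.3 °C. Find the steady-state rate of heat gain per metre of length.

Q' = 563 kW/m

Q' = 2πk·ΔT/ln(r₂/r₁) = 2π × 55.1 × 171.3 / ln(0.0230/0.0207) = 5.63×10^5 W/m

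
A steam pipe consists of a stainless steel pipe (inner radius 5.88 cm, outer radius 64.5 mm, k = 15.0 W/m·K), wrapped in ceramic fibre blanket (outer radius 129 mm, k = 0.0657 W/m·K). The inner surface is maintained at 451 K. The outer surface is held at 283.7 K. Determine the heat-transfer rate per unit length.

Resistance network (inner→outer):
  R'_stainless steel = ln(0.0645/0.0588)/(2πk) = 0.09252/(2π·15.0) = 9.817×10^-4 m·K/W
  R'_ceramic fibre blanket = ln(0.129/0.0645)/(2πk) = 0.6931/(2π·0.0657) = 1.679 m·K/W
ΣR = 9.817×10^-4 + 1.679 = 1.680 m·K/W
Q' = ΔT/ΣR = (451 K − 283.7 K)/1.680 = 99.6 W/m

Q' = 99.6 W/m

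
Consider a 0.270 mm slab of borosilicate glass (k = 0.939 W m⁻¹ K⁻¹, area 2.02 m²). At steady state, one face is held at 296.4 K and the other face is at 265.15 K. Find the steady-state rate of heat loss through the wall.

Q = kA·ΔT/L = 0.939 × 2.02 × |296.4 K − 265.15 K| / 2.70×10^-4 = 2.20×10^5 W

Q = 220 kW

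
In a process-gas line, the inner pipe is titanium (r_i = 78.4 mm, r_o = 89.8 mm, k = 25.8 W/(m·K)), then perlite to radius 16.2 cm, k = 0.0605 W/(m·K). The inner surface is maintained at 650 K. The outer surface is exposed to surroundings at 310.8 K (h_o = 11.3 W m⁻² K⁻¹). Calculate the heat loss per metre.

Treat each layer as a resistance in series:
  R'_titanium = ln(0.0898/0.0784)/(2πk) = 0.1358/(2π·25.8) = 8.375×10^-4 m·K/W
  R'_perlite = ln(0.162/0.0898)/(2πk) = 0.5900/(2π·0.0605) = 1.552 m·K/W
  R'_conv,out = 1/(2πr h) = 1/(2π·0.162·11.3) = 0.08694 m·K/W
ΣR = 8.375×10^-4 + 1.552 + 0.08694 = 1.640 m·K/W
Q' = ΔT/ΣR = (650 K − 310.8 K)/1.640 = 207 W/m

Q' = 207 W/m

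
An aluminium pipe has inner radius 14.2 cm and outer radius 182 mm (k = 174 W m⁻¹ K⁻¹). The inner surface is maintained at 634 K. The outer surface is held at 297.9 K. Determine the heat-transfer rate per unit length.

Q' = 1.48×10^6 W/m

Q' = 2πk·ΔT/ln(r₂/r₁) = 2π × 174 × 336.1 / ln(0.182/0.142) = 1.48×10^6 W/m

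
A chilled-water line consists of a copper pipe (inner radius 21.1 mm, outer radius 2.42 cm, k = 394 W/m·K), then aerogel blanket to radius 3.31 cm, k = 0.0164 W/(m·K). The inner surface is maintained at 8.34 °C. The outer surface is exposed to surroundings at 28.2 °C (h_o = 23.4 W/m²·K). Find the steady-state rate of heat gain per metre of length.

Treat each layer as a resistance in series:
  R'_copper = ln(0.0242/0.0211)/(2πk) = 0.1371/(2π·394) = 5.537×10^-5 m·K/W
  R'_aerogel blanket = ln(0.0331/0.0242)/(2πk) = 0.3132/(2π·0.0164) = 3.039 m·K/W
  R'_conv,out = 1/(2πr h) = 1/(2π·0.0331·23.4) = 0.2055 m·K/W
ΣR = 5.537×10^-5 + 3.039 + 0.2055 = 3.245 m·K/W
Q' = ΔT/ΣR = (8.34 °C − 28.2 °C)/3.245 = -6.12 W/m
(Negative Q' ⇒ heat flows inward; heat gain = 6.12 W/m.)

Q' = 6.12 W/m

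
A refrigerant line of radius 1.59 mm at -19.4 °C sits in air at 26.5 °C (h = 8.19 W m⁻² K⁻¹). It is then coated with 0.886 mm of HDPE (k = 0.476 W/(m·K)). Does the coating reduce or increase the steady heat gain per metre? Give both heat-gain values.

increases: 3.76 → 5.74 W/m

Critical radius for a cylinder: r_cr = k/h = 0.0581 m = 5.81 cm.
Outer radius after coating: r₂ = 0.00159 + 8.86×10^-4 = 0.002476 m.
Since r₁ < r_cr and r₂ ≤ r_cr, the coating moves toward the maximum at r_cr — heat gain rises.
Bare: R = 1/(2πr₁h) = 12.22 m·K/W; Q = 45.9/12.22 = 3.76 W/m.
Coated: R = R_cond + R_conv = 7.997 m·K/W; Q = 45.9/7.997 = 5.74 W/m.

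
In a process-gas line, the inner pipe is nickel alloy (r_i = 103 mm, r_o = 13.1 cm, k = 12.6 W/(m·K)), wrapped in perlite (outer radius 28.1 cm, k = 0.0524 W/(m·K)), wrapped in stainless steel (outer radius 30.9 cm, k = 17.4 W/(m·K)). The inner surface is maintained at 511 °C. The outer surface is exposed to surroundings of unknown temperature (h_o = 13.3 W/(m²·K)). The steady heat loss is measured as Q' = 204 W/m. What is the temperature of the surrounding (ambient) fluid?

Sum the resistances:
  R'_nickel alloy = ln(0.131/0.103)/(2πk) = 0.2405/(2π·12.6) = 0.003037 m·K/W
  R'_perlite = ln(0.281/0.131)/(2πk) = 0.7632/(2π·0.0524) = 2.318 m·K/W
  R'_stainless steel = ln(0.309/0.281)/(2πk) = 0.09499/(2π·17.4) = 8.688×10^-4 m·K/W
  R'_conv,out = 1/(2πr h) = 1/(2π·0.309·13.3) = 0.03873 m·K/W
ΣR = 2.361 m·K/W
ΔT = Q'·ΣR = 204 × 2.361 = 481.6 K
Heat flows outward, so T_out = T_in − ΔT = 511 − 481.6 = 29.4 °C

T_out = 29.4 °C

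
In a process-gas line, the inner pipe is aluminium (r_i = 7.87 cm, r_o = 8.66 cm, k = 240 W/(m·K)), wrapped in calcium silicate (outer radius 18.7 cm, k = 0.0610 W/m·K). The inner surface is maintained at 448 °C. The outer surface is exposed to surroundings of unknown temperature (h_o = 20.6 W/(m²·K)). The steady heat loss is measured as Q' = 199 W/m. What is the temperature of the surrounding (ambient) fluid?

T_out = 40.1 °C

Series resistances:
  R'_aluminium = ln(0.0866/0.0787)/(2πk) = 0.09566/(2π·240) = 6.343×10^-5 m·K/W
  R'_calcium silicate = ln(0.187/0.0866)/(2πk) = 0.7698/(2π·0.0610) = 2.009 m·K/W
  R'_conv,out = 1/(2πr h) = 1/(2π·0.187·20.6) = 0.04132 m·K/W
ΣR = 2.050 m·K/W
ΔT = Q'·ΣR = 199 × 2.050 = 407.9 K
Heat flows outward, so T_out = T_in − ΔT = 448 − 407.9 = 40.1 °C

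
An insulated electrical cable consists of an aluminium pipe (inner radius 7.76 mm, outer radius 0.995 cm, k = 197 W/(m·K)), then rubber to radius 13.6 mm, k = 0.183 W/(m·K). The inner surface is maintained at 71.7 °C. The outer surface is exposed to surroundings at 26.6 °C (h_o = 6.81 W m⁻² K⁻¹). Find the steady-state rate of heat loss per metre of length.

Series thermal resistances, inner to outer:
  R'_aluminium = ln(0.00995/0.00776)/(2πk) = 0.2486/(2π·197) = 2.008×10^-4 m·K/W
  R'_rubber = ln(0.0136/0.00995)/(2πk) = 0.3125/(2π·0.183) = 0.2718 m·K/W
  R'_conv,out = 1/(2πr h) = 1/(2π·0.0136·6.81) = 1.718 m·K/W
ΣR = 2.008×10^-4 + 0.2718 + 1.718 = 1.990 m·K/W
Q' = ΔT/ΣR = (71.7 °C − 26.6 °C)/1.990 = 22.7 W/m

Q' = 22.7 W/m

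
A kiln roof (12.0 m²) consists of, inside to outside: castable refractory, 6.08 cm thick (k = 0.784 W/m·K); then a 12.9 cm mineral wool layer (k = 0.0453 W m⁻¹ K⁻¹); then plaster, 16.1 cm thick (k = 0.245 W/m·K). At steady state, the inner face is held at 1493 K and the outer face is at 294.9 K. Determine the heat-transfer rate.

Series thermal resistances, inner to outer:
  R_castable refractory = L/(kA) = 0.0608/(0.784·12.0) = 0.006463 K/W
  R_mineral wool = L/(kA) = 0.129/(0.0453·12.0) = 0.2373 K/W
  R_plaster = L/(kA) = 0.161/(0.245·12.0) = 0.05476 K/W
ΣR = 0.006463 + 0.2373 + 0.05476 = 0.2985 K/W
Q = ΔT/ΣR = (1493 K − 294.9 K)/0.2985 = 4010 W

Q = 4.01 kW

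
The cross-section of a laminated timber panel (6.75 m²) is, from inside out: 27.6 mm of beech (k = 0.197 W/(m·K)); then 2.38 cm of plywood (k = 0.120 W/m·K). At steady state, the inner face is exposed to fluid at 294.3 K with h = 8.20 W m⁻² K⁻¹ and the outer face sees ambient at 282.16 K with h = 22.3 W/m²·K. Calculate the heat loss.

Q = 162 W

Resistance network (inner→outer):
  R_conv,in = 1/(hA) = 1/(8.20·6.75) = 0.01807 K/W
  R_beech = L/(kA) = 0.0276/(0.197·6.75) = 0.02076 K/W
  R_plywood = L/(kA) = 0.0238/(0.120·6.75) = 0.02938 K/W
  R_conv,out = 1/(hA) = 1/(22.3·6.75) = 0.006643 K/W
ΣR = 0.01807 + 0.02076 + 0.02938 + 0.006643 = 0.07485 K/W
Q = ΔT/ΣR = (294.3 K − 282.16 K)/0.07485 = 162 W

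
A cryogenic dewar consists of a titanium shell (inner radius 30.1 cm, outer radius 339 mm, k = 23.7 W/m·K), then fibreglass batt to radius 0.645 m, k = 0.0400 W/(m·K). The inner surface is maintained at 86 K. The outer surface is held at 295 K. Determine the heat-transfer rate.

Q = 75.0 W

Treat each layer as a resistance in series:
  R_titanium = (1/0.301 − 1/0.339)/(4πk) = 0.3724/(4π·23.7) = 0.001250 K/W
  R_fibreglass batt = (1/0.339 − 1/0.645)/(4πk) = 1.399/(4π·0.0400) = 2.784 K/W
ΣR = 0.001250 + 2.784 = 2.785 K/W
Q = ΔT/ΣR = (86 K − 295 K)/2.785 = -75.0 W
(Negative Q ⇒ heat flows inward; heat gain = 75.0 W.)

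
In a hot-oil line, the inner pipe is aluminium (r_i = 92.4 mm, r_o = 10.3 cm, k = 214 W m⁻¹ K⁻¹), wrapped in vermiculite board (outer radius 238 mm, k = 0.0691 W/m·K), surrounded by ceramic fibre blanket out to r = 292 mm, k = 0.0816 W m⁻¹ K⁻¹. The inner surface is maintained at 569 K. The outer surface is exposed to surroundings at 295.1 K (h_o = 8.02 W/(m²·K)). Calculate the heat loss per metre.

Resistance network (inner→outer):
  R'_aluminium = ln(0.103/0.0924)/(2πk) = 0.1086/(2π·214) = 8.077×10^-5 m·K/W
  R'_vermiculite board = ln(0.238/0.103)/(2πk) = 0.8375/(2π·0.0691) = 1.929 m·K/W
  R'_ceramic fibre blanket = ln(0.292/0.238)/(2πk) = 0.2045/(2π·0.0816) = 0.3988 m·K/W
  R'_conv,out = 1/(2πr h) = 1/(2π·0.292·8.02) = 0.06796 m·K/W
ΣR = 8.077×10^-5 + 1.929 + 0.3988 + 0.06796 = 2.396 m·K/W
Q' = ΔT/ΣR = (569 K − 295.1 K)/2.396 = 114 W/m

Q' = 114 W/m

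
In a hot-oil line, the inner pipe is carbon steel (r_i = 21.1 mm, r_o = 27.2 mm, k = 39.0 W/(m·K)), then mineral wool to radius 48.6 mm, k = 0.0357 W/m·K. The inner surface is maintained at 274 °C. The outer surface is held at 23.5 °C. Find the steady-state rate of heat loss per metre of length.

Q' = 96.8 W/m

Series thermal resistances, inner to outer:
  R'_carbon steel = ln(0.0272/0.0211)/(2πk) = 0.2539/(2π·39.0) = 0.001036 m·K/W
  R'_mineral wool = ln(0.0486/0.0272)/(2πk) = 0.5804/(2π·0.0357) = 2.588 m·K/W
ΣR = 0.001036 + 2.588 = 2.589 m·K/W
Q' = ΔT/ΣR = (274 °C − 23.5 °C)/2.589 = 96.8 W/m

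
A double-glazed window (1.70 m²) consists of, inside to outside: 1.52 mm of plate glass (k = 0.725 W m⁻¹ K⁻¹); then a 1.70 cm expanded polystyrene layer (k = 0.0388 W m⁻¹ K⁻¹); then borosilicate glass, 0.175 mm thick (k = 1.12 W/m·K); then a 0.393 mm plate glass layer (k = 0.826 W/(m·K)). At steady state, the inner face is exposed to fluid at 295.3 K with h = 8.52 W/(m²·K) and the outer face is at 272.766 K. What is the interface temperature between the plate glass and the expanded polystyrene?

T = 290.5 K

Series thermal resistances, inner to outer:
  R_conv,in = 1/(hA) = 1/(8.52·1.70) = 0.06904 K/W
  R_plate glass = L/(kA) = 0.00152/(0.725·1.70) = 0.001233 K/W
  R_expanded polystyrene = L/(kA) = 0.0170/(0.0388·1.70) = 0.2577 K/W
  R_borosilicate glass = L/(kA) = 1.75×10^-4/(1.12·1.70) = 9.191×10^-5 K/W
  R_plate glass = L/(kA) = 3.93×10^-4/(0.826·1.70) = 2.799×10^-4 K/W
ΣR = 0.06904 + 0.001233 + 0.2577 + 9.191×10^-5 + 2.799×10^-4 = 0.3283 K/W
Q = ΔT/ΣR = (295.3 K − 272.766 K)/0.3283 = 68.64 W
From the inner boundary to the plate glass/expanded polystyrene interface, ΣR_partial = 0.07027 K/W.
T_interface = T_in − Q·ΣR_partial = 295.3 K − (68.64)(0.07027) = 290.5 K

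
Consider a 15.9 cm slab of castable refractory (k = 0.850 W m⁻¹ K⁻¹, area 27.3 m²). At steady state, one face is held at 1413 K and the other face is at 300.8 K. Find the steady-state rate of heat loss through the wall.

Q = 1.62×10^5 W

Q = kA·ΔT/L = 0.850 × 27.3 × |1413 K − 300.8 K| / 0.159 = 1.62×10^5 W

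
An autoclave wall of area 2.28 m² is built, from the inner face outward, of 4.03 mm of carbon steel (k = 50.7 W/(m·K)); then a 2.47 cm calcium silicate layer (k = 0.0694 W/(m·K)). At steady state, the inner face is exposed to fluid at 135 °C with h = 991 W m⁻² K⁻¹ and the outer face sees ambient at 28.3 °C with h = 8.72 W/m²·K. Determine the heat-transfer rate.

Resistance network (inner→outer):
  R_conv,in = 1/(hA) = 1/(991·2.28) = 4.426×10^-4 K/W
  R_carbon steel = L/(kA) = 0.00403/(50.7·2.28) = 3.486×10^-5 K/W
  R_calcium silicate = L/(kA) = 0.0247/(0.0694·2.28) = 0.1561 K/W
  R_conv,out = 1/(hA) = 1/(8.72·2.28) = 0.05030 K/W
ΣR = 4.426×10^-4 + 3.486×10^-5 + 0.1561 + 0.05030 = 0.2069 K/W
Q = ΔT/ΣR = (135 °C − 28.3 °C)/0.2069 = 516 W

Q = 516 W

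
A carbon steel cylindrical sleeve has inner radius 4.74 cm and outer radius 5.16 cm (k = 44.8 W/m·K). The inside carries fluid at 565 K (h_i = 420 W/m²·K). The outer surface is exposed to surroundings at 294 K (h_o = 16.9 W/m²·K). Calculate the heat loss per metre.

Resistance network (inner→outer):
  R'_conv,in = 1/(2πr h) = 1/(2π·0.0474·420) = 0.007995 m·K/W
  R'_carbon steel = ln(0.0516/0.0474)/(2πk) = 0.08490/(2π·44.8) = 3.016×10^-4 m·K/W
  R'_conv,out = 1/(2πr h) = 1/(2π·0.0516·16.9) = 0.1825 m·K/W
ΣR = 0.007995 + 3.016×10^-4 + 0.1825 = 0.1908 m·K/W
Q' = ΔT/ΣR = (565 K − 294 K)/0.1908 = 1420 W/m

Q' = 1420 W/m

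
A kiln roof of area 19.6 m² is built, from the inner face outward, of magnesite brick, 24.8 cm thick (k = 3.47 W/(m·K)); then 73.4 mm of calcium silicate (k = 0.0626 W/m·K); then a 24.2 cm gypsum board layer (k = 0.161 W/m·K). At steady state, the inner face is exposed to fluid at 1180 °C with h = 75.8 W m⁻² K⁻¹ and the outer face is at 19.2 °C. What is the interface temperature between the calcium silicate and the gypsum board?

T = 651 °C

Resistance network (inner→outer):
  R_conv,in = 1/(hA) = 1/(75.8·19.6) = 6.731×10^-4 K/W
  R_magnesite brick = L/(kA) = 0.248/(3.47·19.6) = 0.003646 K/W
  R_calcium silicate = L/(kA) = 0.0734/(0.0626·19.6) = 0.05982 K/W
  R_gypsum board = L/(kA) = 0.242/(0.161·19.6) = 0.07669 K/W
ΣR = 6.731×10^-4 + 0.003646 + 0.05982 + 0.07669 = 0.1408 K/W
Q = ΔT/ΣR = (1180 °C − 19.2 °C)/0.1408 = 8244 W
From the inner boundary to the calcium silicate/gypsum board interface, ΣR_partial = 0.06414 K/W.
T_interface = T_in − Q·ΣR_partial = 1180 °C − (8244)(0.06414) = 651 °C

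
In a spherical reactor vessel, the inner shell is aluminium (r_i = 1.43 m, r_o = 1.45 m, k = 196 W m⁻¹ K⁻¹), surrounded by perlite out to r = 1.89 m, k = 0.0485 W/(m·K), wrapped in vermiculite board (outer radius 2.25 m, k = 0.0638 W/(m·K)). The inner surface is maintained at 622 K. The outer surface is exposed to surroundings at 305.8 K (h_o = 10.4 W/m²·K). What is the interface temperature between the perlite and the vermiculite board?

Treat each layer as a resistance in series:
  R_aluminium = (1/1.43 − 1/1.45)/(4πk) = 0.009646/(4π·196) = 3.916×10^-6 K/W
  R_perlite = (1/1.45 − 1/1.89)/(4πk) = 0.1606/(4π·0.0485) = 0.2634 K/W
  R_vermiculite board = (1/1.89 − 1/2.25)/(4πk) = 0.08466/(4π·0.0638) = 0.1056 K/W
  R_conv,out = 1/(4πr²h) = 1/(4π·2.25²·10.4) = 0.001511 K/W
ΣR = 3.916×10^-6 + 0.2634 + 0.1056 + 0.001511 = 0.3705 K/W
Q = ΔT/ΣR = (622 K − 305.8 K)/0.3705 = 853.4 W
From the inner boundary to the perlite/vermiculite board interface, ΣR_partial = 0.2634 K/W.
T_interface = T_in − Q·ΣR_partial = 622 K − (853.4)(0.2634) = 397 K

T = 397 K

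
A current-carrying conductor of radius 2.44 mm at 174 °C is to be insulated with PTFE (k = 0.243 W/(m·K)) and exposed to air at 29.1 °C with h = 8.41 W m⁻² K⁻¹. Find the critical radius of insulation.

r_cr = 2.89 cm

For a cylinder, r_cr = k_ins/h = 0.243/8.41 = 0.0289 m = 2.89 cm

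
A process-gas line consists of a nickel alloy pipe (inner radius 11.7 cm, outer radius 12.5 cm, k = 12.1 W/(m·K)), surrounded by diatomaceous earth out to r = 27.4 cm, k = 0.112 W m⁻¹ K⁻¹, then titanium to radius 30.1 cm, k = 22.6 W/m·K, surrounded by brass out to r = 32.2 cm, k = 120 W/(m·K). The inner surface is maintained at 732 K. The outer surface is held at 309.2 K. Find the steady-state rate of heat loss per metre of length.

Q' = 379 W/m

Resistance network (inner→outer):
  R'_nickel alloy = ln(0.125/0.117)/(2πk) = 0.06614/(2π·12.1) = 8.700×10^-4 m·K/W
  R'_diatomaceous earth = ln(0.274/0.125)/(2πk) = 0.7848/(2π·0.112) = 1.115 m·K/W
  R'_titanium = ln(0.301/0.274)/(2πk) = 0.09398/(2π·22.6) = 6.618×10^-4 m·K/W
  R'_brass = ln(0.322/0.301)/(2πk) = 0.06744/(2π·120) = 8.945×10^-5 m·K/W
ΣR = 8.700×10^-4 + 1.115 + 6.618×10^-4 + 8.945×10^-5 = 1.117 m·K/W
Q' = ΔT/ΣR = (732 K − 309.2 K)/1.117 = 379 W/m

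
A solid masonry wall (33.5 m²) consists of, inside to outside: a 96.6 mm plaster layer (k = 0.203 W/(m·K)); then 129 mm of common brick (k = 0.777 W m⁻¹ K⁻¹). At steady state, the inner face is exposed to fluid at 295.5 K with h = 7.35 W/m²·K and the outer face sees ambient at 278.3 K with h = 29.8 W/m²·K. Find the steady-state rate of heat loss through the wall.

Q = 710 W

Treat each layer as a resistance in series:
  R_conv,in = 1/(hA) = 1/(7.35·33.5) = 0.004061 K/W
  R_plaster = L/(kA) = 0.0966/(0.203·33.5) = 0.01420 K/W
  R_common brick = L/(kA) = 0.129/(0.777·33.5) = 0.004956 K/W
  R_conv,out = 1/(hA) = 1/(29.8·33.5) = 0.001002 K/W
ΣR = 0.004061 + 0.01420 + 0.004956 + 0.001002 = 0.02422 K/W
Q = ΔT/ΣR = (295.5 K − 278.3 K)/0.02422 = 710 W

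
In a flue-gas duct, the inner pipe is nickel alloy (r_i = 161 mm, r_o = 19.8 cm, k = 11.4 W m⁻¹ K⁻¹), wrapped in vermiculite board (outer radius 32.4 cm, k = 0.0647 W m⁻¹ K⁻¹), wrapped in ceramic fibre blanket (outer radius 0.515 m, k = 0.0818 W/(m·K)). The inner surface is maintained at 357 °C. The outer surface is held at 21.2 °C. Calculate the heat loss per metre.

Series thermal resistances, inner to outer:
  R'_nickel alloy = ln(0.198/0.161)/(2πk) = 0.2069/(2π·11.4) = 0.002888 m·K/W
  R'_vermiculite board = ln(0.324/0.198)/(2πk) = 0.4925/(2π·0.0647) = 1.211 m·K/W
  R'_ceramic fibre blanket = ln(0.515/0.324)/(2πk) = 0.4634/(2π·0.0818) = 0.9017 m·K/W
ΣR = 0.002888 + 1.211 + 0.9017 = 2.116 m·K/W
Q' = ΔT/ΣR = (357 °C − 21.2 °C)/2.116 = 159 W/m

Q' = 159 W/m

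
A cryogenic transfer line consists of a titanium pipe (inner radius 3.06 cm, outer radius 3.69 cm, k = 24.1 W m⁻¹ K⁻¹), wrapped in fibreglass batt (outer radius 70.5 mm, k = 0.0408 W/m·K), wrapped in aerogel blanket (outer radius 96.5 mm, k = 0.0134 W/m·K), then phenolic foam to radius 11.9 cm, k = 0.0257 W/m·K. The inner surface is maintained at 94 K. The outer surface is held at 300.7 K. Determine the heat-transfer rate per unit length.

Q' = 27.4 W/m

Resistance network (inner→outer):
  R'_titanium = ln(0.0369/0.0306)/(2πk) = 0.1872/(2π·24.1) = 0.001236 m·K/W
  R'_fibreglass batt = ln(0.0705/0.0369)/(2πk) = 0.6474/(2π·0.0408) = 2.525 m·K/W
  R'_aerogel blanket = ln(0.0965/0.0705)/(2πk) = 0.3139/(2π·0.0134) = 3.729 m·K/W
  R'_phenolic foam = ln(0.119/0.0965)/(2πk) = 0.2096/(2π·0.0257) = 1.298 m·K/W
ΣR = 0.001236 + 2.525 + 3.729 + 1.298 = 7.553 m·K/W
Q' = ΔT/ΣR = (94 K − 300.7 K)/7.553 = -27.4 W/m
(Negative Q' ⇒ heat flows inward; heat gain = 27.4 W/m.)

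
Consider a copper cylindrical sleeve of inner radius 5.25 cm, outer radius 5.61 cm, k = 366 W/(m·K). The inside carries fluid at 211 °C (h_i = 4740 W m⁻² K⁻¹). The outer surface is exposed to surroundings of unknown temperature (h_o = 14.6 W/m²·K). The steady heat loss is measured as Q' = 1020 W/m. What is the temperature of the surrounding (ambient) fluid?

T_out = 12.1 °C

Sum the resistances:
  R'_conv,in = 1/(2πr h) = 1/(2π·0.0525·4740) = 6.396×10^-4 m·K/W
  R'_copper = ln(0.0561/0.0525)/(2πk) = 0.06632/(2π·366) = 2.884×10^-5 m·K/W
  R'_conv,out = 1/(2πr h) = 1/(2π·0.0561·14.6) = 0.1943 m·K/W
ΣR = 0.1950 m·K/W
ΔT = Q'·ΣR = 1020 × 0.1950 = 198.9 K
Heat flows outward, so T_out = T_in − ΔT = 211 − 198.9 = 12.1 °C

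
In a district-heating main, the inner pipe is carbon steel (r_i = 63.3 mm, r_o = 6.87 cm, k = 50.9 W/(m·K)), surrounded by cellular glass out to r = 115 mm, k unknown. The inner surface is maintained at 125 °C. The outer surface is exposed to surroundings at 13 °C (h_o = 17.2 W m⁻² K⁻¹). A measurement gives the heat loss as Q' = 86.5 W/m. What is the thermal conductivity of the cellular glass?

k = 0.0675 W/m·K

ΣR = ΔT/Q' = |125 − 13|/86.5 = 1.295 m·K/W
Known resistances:
  R'_carbon steel = ln(0.0687/0.0633)/(2πk) = 0.08186/(2π·50.9) = 2.560×10^-4 m·K/W
  R'_conv,out = 1/(2πr h) = 1/(2π·0.115·17.2) = 0.08046 m·K/W
R_cellular glass = ΣR − ΣR_known = 1.295 − 0.08072 = 1.214 m·K/W
ln(r₂/r₁)/(2πk) = 1.214 ⇒ k = 0.5152/(2π·1.214) = 0.0675 W/m·K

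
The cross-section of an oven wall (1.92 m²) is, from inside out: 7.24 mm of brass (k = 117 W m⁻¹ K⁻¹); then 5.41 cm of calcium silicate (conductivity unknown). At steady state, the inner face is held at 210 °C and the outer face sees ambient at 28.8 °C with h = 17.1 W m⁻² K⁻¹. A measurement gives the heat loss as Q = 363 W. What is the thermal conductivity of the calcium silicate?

ΣR = ΔT/Q = |210 − 28.8|/363 = 0.4992 K/W
Known resistances:
  R_brass = L/(kA) = 0.00724/(117·1.92) = 3.223×10^-5 K/W
  R_conv,out = 1/(hA) = 1/(17.1·1.92) = 0.03046 K/W
R_calcium silicate = ΣR − ΣR_known = 0.4992 − 0.03049 = 0.4687 K/W
L/(kA) = 0.4687 ⇒ k = 0.0541/(0.4687·1.92) = 0.0601 W/m·K

k = 0.0601 W/m·K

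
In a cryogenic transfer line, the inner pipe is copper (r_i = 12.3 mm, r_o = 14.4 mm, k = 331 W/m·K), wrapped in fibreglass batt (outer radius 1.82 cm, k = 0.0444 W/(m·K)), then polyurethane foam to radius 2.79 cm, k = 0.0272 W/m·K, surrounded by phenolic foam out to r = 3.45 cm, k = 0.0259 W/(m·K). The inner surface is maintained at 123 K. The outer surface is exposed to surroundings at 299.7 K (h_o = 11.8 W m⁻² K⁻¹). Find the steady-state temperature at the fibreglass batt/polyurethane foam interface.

T = 152 K

Treat each layer as a resistance in series:
  R'_copper = ln(0.0144/0.0123)/(2πk) = 0.1576/(2π·331) = 7.579×10^-5 m·K/W
  R'_fibreglass batt = ln(0.0182/0.0144)/(2πk) = 0.2342/(2π·0.0444) = 0.8395 m·K/W
  R'_polyurethane foam = ln(0.0279/0.0182)/(2πk) = 0.4272/(2π·0.0272) = 2.500 m·K/W
  R'_phenolic foam = ln(0.0345/0.0279)/(2πk) = 0.2123/(2π·0.0259) = 1.305 m·K/W
  R'_conv,out = 1/(2πr h) = 1/(2π·0.0345·11.8) = 0.3909 m·K/W
ΣR = 7.579×10^-5 + 0.8395 + 2.500 + 1.305 + 0.3909 = 5.035 m·K/W
Q' = ΔT/ΣR = (123 K − 299.7 K)/5.035 = -35.09 W/m
From the inner boundary to the fibreglass batt/polyurethane foam interface, ΣR_partial = 0.8396 m·K/W.
T_interface = T_in − Q'·ΣR_partial = 123 K − (-35.09)(0.8396) = 152 K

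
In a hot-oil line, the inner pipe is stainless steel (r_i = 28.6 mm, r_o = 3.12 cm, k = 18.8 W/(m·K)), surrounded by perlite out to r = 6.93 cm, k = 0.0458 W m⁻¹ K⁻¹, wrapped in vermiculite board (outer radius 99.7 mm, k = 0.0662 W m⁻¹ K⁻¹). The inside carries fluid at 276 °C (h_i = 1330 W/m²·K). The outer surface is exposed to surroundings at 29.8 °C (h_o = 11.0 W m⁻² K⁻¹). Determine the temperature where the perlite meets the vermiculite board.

Resistance network (inner→outer):
  R'_conv,in = 1/(2πr h) = 1/(2π·0.0286·1330) = 0.004184 m·K/W
  R'_stainless steel = ln(0.0312/0.0286)/(2πk) = 0.08701/(2π·18.8) = 7.366×10^-4 m·K/W
  R'_perlite = ln(0.0693/0.0312)/(2πk) = 0.7980/(2π·0.0458) = 2.773 m·K/W
  R'_vermiculite board = ln(0.0997/0.0693)/(2πk) = 0.3637/(2π·0.0662) = 0.8744 m·K/W
  R'_conv,out = 1/(2πr h) = 1/(2π·0.0997·11.0) = 0.1451 m·K/W
ΣR = 0.004184 + 7.366×10^-4 + 2.773 + 0.8744 + 0.1451 = 3.797 m·K/W
Q' = ΔT/ΣR = (276 °C − 29.8 °C)/3.797 = 64.84 W/m
From the inner boundary to the perlite/vermiculite board interface, ΣR_partial = 2.778 m·K/W.
T_interface = T_in − Q'·ΣR_partial = 276 °C − (64.84)(2.778) = 95.9 °C

T = 95.9 °C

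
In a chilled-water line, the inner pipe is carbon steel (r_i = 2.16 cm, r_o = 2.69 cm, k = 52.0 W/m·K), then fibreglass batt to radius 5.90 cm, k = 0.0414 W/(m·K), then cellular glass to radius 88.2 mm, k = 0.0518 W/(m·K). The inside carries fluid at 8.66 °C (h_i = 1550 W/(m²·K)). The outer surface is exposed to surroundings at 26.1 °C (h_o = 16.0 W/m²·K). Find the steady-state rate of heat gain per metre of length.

Q' = 3.99 W/m

Series thermal resistances, inner to outer:
  R'_conv,in = 1/(2πr h) = 1/(2π·0.0216·1550) = 0.004754 m·K/W
  R'_carbon steel = ln(0.0269/0.0216)/(2πk) = 0.2194/(2π·52.0) = 6.716×10^-4 m·K/W
  R'_fibreglass batt = ln(0.0590/0.0269)/(2πk) = 0.7854/(2π·0.0414) = 3.019 m·K/W
  R'_cellular glass = ln(0.0882/0.0590)/(2πk) = 0.4021/(2π·0.0518) = 1.235 m·K/W
  R'_conv,out = 1/(2πr h) = 1/(2π·0.0882·16.0) = 0.1128 m·K/W
ΣR = 0.004754 + 6.716×10^-4 + 3.019 + 1.235 + 0.1128 = 4.372 m·K/W
Q' = ΔT/ΣR = (8.66 °C − 26.1 °C)/4.372 = -3.99 W/m
(Negative Q' ⇒ heat flows inward; heat gain = 3.99 W/m.)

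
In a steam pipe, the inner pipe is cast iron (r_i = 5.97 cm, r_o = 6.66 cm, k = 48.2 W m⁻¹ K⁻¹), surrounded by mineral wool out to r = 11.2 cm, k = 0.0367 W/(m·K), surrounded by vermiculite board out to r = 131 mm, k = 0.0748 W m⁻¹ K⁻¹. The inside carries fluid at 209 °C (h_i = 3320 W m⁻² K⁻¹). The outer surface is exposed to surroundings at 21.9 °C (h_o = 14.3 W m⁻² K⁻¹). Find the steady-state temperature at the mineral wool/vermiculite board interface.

Treat each layer as a resistance in series:
  R'_conv,in = 1/(2πr h) = 1/(2π·0.0597·3320) = 8.030×10^-4 m·K/W
  R'_cast iron = ln(0.0666/0.0597)/(2πk) = 0.1094/(2π·48.2) = 3.611×10^-4 m·K/W
  R'_mineral wool = ln(0.112/0.0666)/(2πk) = 0.5198/(2π·0.0367) = 2.254 m·K/W
  R'_vermiculite board = ln(0.131/0.112)/(2πk) = 0.1567/(2π·0.0748) = 0.3334 m·K/W
  R'_conv,out = 1/(2πr h) = 1/(2π·0.131·14.3) = 0.08496 m·K/W
ΣR = 8.030×10^-4 + 3.611×10^-4 + 2.254 + 0.3334 + 0.08496 = 2.674 m·K/W
Q' = ΔT/ΣR = (209 °C − 21.9 °C)/2.674 = 69.97 W/m
From the inner boundary to the mineral wool/vermiculite board interface, ΣR_partial = 2.255 m·K/W.
T_interface = T_in − Q'·ΣR_partial = 209 °C − (69.97)(2.255) = 51.2 °C

T = 51.2 °C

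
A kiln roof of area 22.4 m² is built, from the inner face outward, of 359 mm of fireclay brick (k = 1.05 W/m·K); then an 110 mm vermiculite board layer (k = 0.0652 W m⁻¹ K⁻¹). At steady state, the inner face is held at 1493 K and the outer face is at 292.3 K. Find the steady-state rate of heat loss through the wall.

Q = 13.3 kW

Resistance network (inner→outer):
  R_fireclay brick = L/(kA) = 0.359/(1.05·22.4) = 0.01526 K/W
  R_vermiculite board = L/(kA) = 0.110/(0.0652·22.4) = 0.07532 K/W
ΣR = 0.01526 + 0.07532 = 0.09058 K/W
Q = ΔT/ΣR = (1493 K − 292.3 K)/0.09058 = 13300 W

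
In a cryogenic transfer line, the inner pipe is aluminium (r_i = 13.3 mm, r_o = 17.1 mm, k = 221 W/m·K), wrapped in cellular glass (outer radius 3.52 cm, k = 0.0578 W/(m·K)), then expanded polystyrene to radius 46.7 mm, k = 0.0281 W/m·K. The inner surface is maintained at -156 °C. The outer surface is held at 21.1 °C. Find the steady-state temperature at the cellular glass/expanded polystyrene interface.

T = -57.9 °C

Series thermal resistances, inner to outer:
  R'_aluminium = ln(0.0171/0.0133)/(2πk) = 0.2513/(2π·221) = 1.810×10^-4 m·K/W
  R'_cellular glass = ln(0.0352/0.0171)/(2πk) = 0.7220/(2π·0.0578) = 1.988 m·K/W
  R'_expanded polystyrene = ln(0.0467/0.0352)/(2πk) = 0.2827/(2π·0.0281) = 1.601 m·K/W
ΣR = 1.810×10^-4 + 1.988 + 1.601 = 3.589 m·K/W
Q' = ΔT/ΣR = (-156 °C − 21.1 °C)/3.589 = -49.35 W/m
From the inner boundary to the cellular glass/expanded polystyrene interface, ΣR_partial = 1.988 m·K/W.
T_interface = T_in − Q'·ΣR_partial = -156 °C − (-49.35)(1.988) = -57.9 °C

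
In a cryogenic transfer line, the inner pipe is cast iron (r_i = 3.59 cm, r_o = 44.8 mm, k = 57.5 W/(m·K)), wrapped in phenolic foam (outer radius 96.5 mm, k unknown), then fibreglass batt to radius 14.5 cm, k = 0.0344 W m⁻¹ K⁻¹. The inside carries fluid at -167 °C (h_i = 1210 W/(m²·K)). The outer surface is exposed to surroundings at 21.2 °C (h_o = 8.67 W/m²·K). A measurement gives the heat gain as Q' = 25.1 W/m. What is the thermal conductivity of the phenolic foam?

ΣR = ΔT/Q' = |-167 − 21.2|/25.1 = 7.498 m·K/W
Known resistances:
  R'_conv,in = 1/(2πr h) = 1/(2π·0.0359·1210) = 0.003664 m·K/W
  R'_cast iron = ln(0.0448/0.0359)/(2πk) = 0.2215/(2π·57.5) = 6.130×10^-4 m·K/W
  R'_fibreglass batt = ln(0.145/0.0965)/(2πk) = 0.4072/(2π·0.0344) = 1.884 m·K/W
  R'_conv,out = 1/(2πr h) = 1/(2π·0.145·8.67) = 0.1266 m·K/W
R_phenolic foam = ΣR − ΣR_known = 7.498 − 2.015 = 5.483 m·K/W
ln(r₂/r₁)/(2πk) = 5.483 ⇒ k = 0.7673/(2π·5.483) = 0.0223 W/m·K

k = 0.0223 W/m·K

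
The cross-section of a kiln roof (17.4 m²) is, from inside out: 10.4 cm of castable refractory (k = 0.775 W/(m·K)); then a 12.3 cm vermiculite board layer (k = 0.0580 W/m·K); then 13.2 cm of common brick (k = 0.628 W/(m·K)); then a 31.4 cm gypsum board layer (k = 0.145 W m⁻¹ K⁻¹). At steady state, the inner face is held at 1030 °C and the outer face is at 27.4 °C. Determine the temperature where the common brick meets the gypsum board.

Treat each layer as a resistance in series:
  R_castable refractory = L/(kA) = 0.104/(0.775·17.4) = 0.007712 K/W
  R_vermiculite board = L/(kA) = 0.123/(0.0580·17.4) = 0.1219 K/W
  R_common brick = L/(kA) = 0.132/(0.628·17.4) = 0.01208 K/W
  R_gypsum board = L/(kA) = 0.314/(0.145·17.4) = 0.1245 K/W
ΣR = 0.007712 + 0.1219 + 0.01208 + 0.1245 = 0.2662 K/W
Q = ΔT/ΣR = (1030 °C − 27.4 °C)/0.2662 = 3766 W
From the inner boundary to the common brick/gypsum board interface, ΣR_partial = 0.1417 K/W.
T_interface = T_in − Q·ΣR_partial = 1030 °C − (3766)(0.1417) = 496 °C

T = 496 °C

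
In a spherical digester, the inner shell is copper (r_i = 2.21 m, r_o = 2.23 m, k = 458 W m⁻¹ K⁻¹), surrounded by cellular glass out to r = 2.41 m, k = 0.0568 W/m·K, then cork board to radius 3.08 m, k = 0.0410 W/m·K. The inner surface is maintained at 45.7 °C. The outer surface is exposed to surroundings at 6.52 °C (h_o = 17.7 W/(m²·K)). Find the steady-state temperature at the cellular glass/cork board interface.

Series thermal resistances, inner to outer:
  R_copper = (1/2.21 − 1/2.23)/(4πk) = 0.004058/(4π·458) = 7.051×10^-7 K/W
  R_cellular glass = (1/2.23 − 1/2.41)/(4πk) = 0.03349/(4π·0.0568) = 0.04692 K/W
  R_cork board = (1/2.41 − 1/3.08)/(4πk) = 0.09026/(4π·0.0410) = 0.1752 K/W
  R_conv,out = 1/(4πr²h) = 1/(4π·3.08²·17.7) = 4.739×10^-4 K/W
ΣR = 7.051×10^-7 + 0.04692 + 0.1752 + 4.739×10^-4 = 0.2226 K/W
Q = ΔT/ΣR = (45.7 °C − 6.52 °C)/0.2226 = 176.0 W
From the inner boundary to the cellular glass/cork board interface, ΣR_partial = 0.04692 K/W.
T_interface = T_in − Q·ΣR_partial = 45.7 °C − (176.0)(0.04692) = 37.4 °C

T = 37.4 °C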